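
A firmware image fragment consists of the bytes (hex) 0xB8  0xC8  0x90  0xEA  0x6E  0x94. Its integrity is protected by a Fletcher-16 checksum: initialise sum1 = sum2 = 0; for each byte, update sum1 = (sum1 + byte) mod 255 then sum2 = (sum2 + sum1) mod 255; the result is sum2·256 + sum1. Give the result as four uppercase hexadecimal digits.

B400

Running sums (mod 255):
  after byte 0 (0xB8): sum1=184, sum2=184
  after byte 1 (0xC8): sum1=129, sum2=58
  after byte 2 (0x90): sum1=18, sum2=76
  after byte 3 (0xEA): sum1=252, sum2=73
  after byte 4 (0x6E): sum1=107, sum2=180
  after byte 5 (0x94): sum1=0, sum2=180
Checksum = sum2·256 + sum1 = 180·256 + 0 = 46080 = 0xB400.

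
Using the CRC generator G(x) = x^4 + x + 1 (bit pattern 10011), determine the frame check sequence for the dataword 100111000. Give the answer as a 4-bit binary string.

1011

Append 4 zeros: 1001110000000. Divide by 10011 (XOR where the leading bit is 1):
  pos 0: 10011 XOR 10011 = 00000
  pos 5: 10000 XOR 10011 = 00011
  pos 8: 11000 XOR 10011 = 01011
Remainder (last 4 bits) = 1011. This is the CRC / FCS.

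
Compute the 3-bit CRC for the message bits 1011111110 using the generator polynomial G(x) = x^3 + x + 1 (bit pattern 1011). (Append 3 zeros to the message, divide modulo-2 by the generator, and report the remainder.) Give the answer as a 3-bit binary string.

Append 3 zeros: 1011111110000. Divide by 1011 (XOR where the leading bit is 1):
  pos 0: 1011 XOR 1011 = 0000
  pos 4: 1111 XOR 1011 = 0100
  pos 5: 1001 XOR 1011 = 0010
  pos 7: 1000 XOR 1011 = 0011
  pos 9: 1100 XOR 1011 = 0111
Remainder (last 3 bits) = 111. This is the CRC / FCS.

111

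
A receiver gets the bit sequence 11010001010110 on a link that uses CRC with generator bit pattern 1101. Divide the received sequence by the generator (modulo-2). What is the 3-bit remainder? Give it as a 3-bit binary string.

Modulo-2 division of 11010001010110 by 1101:
  pos 0: 1101 XOR 1101 = 0000
  pos 7: 1010 XOR 1101 = 0111
  pos 8: 1111 XOR 1101 = 0010
  pos 10: 1010 XOR 1101 = 0111
Remainder = 111 (nonzero — an error is detected).

111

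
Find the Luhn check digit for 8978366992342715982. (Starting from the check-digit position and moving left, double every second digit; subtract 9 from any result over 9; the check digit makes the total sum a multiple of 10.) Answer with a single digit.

Partial digits right→left: 2 8 9 5 1 7 2 4 3 2 9 9 6 6 3 8 7 9 8
Double every second digit counting from the check-digit position (so the 1st, 3rd, 5th, ... of the partial from the right).
  doubled (with −9 where >9): 4 9 2 4 6 9 3 6 5 7 → sum 55
  kept as-is: 8 5 7 4 2 9 6 8 9 → sum 58
Total = 55 + 58 = 113.
Check digit = (10 − (113 mod 10)) mod 10 = 7.

7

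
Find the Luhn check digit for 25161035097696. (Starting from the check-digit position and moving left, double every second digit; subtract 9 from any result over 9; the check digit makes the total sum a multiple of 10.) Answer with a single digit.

7

Partial digits right→left: 6 9 6 7 9 0 5 3 0 1 6 1 5 2
Double every second digit counting from the check-digit position (so the 1st, 3rd, 5th, ... of the partial from the right).
  doubled (with −9 where >9): 3 3 9 1 0 3 1 → sum 20
  kept as-is: 9 7 0 3 1 1 2 → sum 23
Total = 20 + 23 = 43.
Check digit = (10 − (43 mod 10)) mod 10 = 7.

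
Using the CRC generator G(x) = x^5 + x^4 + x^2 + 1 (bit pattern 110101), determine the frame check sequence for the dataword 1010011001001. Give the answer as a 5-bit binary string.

Append 5 zeros: 101001100100100000. Divide by 110101 (XOR where the leading bit is 1):
  pos 0: 101001 XOR 110101 = 011100
  pos 1: 111001 XOR 110101 = 001100
  pos 3: 110000 XOR 110101 = 000101
  pos 6: 101100 XOR 110101 = 011001
  pos 7: 110011 XOR 110101 = 000110
  pos 10: 110000 XOR 110101 = 000101
Remainder (last 5 bits) = 10100. This is the CRC / FCS.

10100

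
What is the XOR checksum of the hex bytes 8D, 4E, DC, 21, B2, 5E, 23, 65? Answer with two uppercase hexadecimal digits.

94

XOR the bytes together:
  start with 0x8D
  0x8D ⊕ 0x4E = 0xC3
  0xC3 ⊕ 0xDC = 0x1F
  0x1F ⊕ 0x21 = 0x3E
  0x3E ⊕ 0xB2 = 0x8C
  0x8C ⊕ 0x5E = 0xD2
  0xD2 ⊕ 0x23 = 0xF1
  0xF1 ⊕ 0x65 = 0x94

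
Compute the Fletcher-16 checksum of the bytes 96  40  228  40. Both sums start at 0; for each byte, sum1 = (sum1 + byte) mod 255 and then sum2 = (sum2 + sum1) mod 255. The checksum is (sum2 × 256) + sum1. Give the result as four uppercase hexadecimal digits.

EB95

Running sums (mod 255):
  after byte 0 (96): sum1=96, sum2=96
  after byte 1 (40): sum1=136, sum2=232
  after byte 2 (228): sum1=109, sum2=86
  after byte 3 (40): sum1=149, sum2=235
Checksum = sum2·256 + sum1 = 235·256 + 149 = 60309 = 0xEB95.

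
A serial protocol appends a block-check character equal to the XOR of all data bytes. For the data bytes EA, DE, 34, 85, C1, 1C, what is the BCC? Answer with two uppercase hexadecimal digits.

XOR the bytes together:
  start with 0xEA
  0xEA ⊕ 0xDE = 0x34
  0x34 ⊕ 0x34 = 0x00
  0x00 ⊕ 0x85 = 0x85
  0x85 ⊕ 0xC1 = 0x44
  0x44 ⊕ 0x1C = 0x58

58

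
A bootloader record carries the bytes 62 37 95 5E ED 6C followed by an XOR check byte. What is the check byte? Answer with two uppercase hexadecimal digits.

1F

XOR the bytes together:
  start with 0x62
  0x62 ⊕ 0x37 = 0x55
  0x55 ⊕ 0x95 = 0xC0
  0xC0 ⊕ 0x5E = 0x9E
  0x9E ⊕ 0xED = 0x73
  0x73 ⊕ 0x6C = 0x1F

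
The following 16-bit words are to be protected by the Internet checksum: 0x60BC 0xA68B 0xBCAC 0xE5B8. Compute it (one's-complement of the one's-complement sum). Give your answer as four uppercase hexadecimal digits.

One's-complement addition (fold any carry out of bit 15 back into bit 0):
  0x60BC + 0xA68B = 0x10747 → wrap carry → 0x0748
  0x0748 + 0xBCAC = 0x0C3F4
  0xC3F4 + 0xE5B8 = 0x1A9AC → wrap carry → 0xA9AD
One's-complement sum = 0xA9AD.
Checksum = ~0xA9AD & 0xFFFF = 0x5652.

5652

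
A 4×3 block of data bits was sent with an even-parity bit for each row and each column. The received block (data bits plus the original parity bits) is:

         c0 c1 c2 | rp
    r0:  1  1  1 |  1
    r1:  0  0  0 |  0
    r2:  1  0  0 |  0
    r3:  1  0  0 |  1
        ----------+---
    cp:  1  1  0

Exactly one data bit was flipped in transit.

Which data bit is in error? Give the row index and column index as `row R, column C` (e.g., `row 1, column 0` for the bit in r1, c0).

Recompute each row's even parity and compare to rp:
  r0: data parity 1, sent rp 1 → ok
  r1: data parity 0, sent rp 0 → ok
  r2: data parity 1, sent rp 0 → mismatch
  r3: data parity 1, sent rp 1 → ok
Recompute each column's even parity and compare to cp:
  c0: data parity 1, sent cp 1 → ok
  c1: data parity 1, sent cp 1 → ok
  c2: data parity 1, sent cp 0 → mismatch
Exactly one row (r2) and one column (c2) fail → the flipped bit is at their intersection.

row 2, column 2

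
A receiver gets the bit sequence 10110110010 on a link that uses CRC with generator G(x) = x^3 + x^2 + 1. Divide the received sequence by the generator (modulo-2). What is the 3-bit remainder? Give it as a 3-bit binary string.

Modulo-2 division of 10110110010 by 1101:
  pos 0: 1011 XOR 1101 = 0110
  pos 1: 1100 XOR 1101 = 0001
  pos 4: 1110 XOR 1101 = 0011
  pos 6: 1101 XOR 1101 = 0000
Remainder = 000 (zero — the frame passes the CRC check).

000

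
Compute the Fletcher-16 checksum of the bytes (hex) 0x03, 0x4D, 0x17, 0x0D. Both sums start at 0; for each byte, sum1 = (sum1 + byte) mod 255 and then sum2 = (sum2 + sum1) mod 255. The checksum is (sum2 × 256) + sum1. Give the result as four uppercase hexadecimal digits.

2F74

Running sums (mod 255):
  after byte 0 (0x03): sum1=3, sum2=3
  after byte 1 (0x4D): sum1=80, sum2=83
  after byte 2 (0x17): sum1=103, sum2=186
  after byte 3 (0x0D): sum1=116, sum2=47
Checksum = sum2·256 + sum1 = 47·256 + 116 = 12148 = 0x2F74.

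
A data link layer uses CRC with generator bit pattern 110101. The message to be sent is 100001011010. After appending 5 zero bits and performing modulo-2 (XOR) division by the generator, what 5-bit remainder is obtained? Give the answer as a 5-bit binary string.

Append 5 zeros: 10000101101000000. Divide by 110101 (XOR where the leading bit is 1):
  pos 0: 100001 XOR 110101 = 010100
  pos 1: 101000 XOR 110101 = 011101
  pos 2: 111011 XOR 110101 = 001110
  pos 4: 111010 XOR 110101 = 001111
  pos 6: 111110 XOR 110101 = 001011
  pos 8: 101100 XOR 110101 = 011001
  pos 9: 110010 XOR 110101 = 000111
Remainder (last 5 bits) = 11100. This is the CRC / FCS.

11100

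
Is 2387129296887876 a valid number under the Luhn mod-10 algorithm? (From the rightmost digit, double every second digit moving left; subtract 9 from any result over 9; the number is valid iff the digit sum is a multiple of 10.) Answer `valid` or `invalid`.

From the right, keep odd positions and double even positions (subtract 9 from any doubled value over 9):
  doubled (positions 2,4,...): 5 5 7 9 9 2 7 4 → sum 48
  kept (positions 1,3,...): 6 8 8 6 2 2 7 3 → sum 42
Total = 90.
90 mod 10 = 0, so the number is valid.

valid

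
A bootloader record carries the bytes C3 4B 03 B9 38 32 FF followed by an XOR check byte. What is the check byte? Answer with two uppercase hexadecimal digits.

C7

XOR the bytes together:
  start with 0xC3
  0xC3 ⊕ 0x4B = 0x88
  0x88 ⊕ 0x03 = 0x8B
  0x8B ⊕ 0xB9 = 0x32
  0x32 ⊕ 0x38 = 0x0A
  0x0A ⊕ 0x32 = 0x38
  0x38 ⊕ 0xFF = 0xC7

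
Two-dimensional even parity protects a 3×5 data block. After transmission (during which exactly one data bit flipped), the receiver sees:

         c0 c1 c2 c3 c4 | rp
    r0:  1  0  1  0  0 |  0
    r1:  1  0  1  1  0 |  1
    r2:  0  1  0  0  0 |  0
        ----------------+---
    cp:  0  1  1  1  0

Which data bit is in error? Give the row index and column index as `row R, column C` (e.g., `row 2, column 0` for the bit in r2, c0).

Recompute each row's even parity and compare to rp:
  r0: data parity 0, sent rp 0 → ok
  r1: data parity 1, sent rp 1 → ok
  r2: data parity 1, sent rp 0 → mismatch
Recompute each column's even parity and compare to cp:
  c0: data parity 0, sent cp 0 → ok
  c1: data parity 1, sent cp 1 → ok
  c2: data parity 0, sent cp 1 → mismatch
  c3: data parity 1, sent cp 1 → ok
  c4: data parity 0, sent cp 0 → ok
Exactly one row (r2) and one column (c2) fail → the flipped bit is at their intersection.

row 2, column 2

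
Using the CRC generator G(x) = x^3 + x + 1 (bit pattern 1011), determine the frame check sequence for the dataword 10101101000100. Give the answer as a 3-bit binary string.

111

Append 3 zeros: 10101101000100000. Divide by 1011 (XOR where the leading bit is 1):
  pos 0: 1010 XOR 1011 = 0001
  pos 3: 1110 XOR 1011 = 0101
  pos 4: 1011 XOR 1011 = 0000
  pos 11: 1000 XOR 1011 = 0011
  pos 13: 1100 XOR 1011 = 0111
Remainder (last 3 bits) = 111. This is the CRC / FCS.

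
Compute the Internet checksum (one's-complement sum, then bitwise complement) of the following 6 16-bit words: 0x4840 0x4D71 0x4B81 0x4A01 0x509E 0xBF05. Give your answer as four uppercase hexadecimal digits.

One's-complement addition (fold any carry out of bit 15 back into bit 0):
  0x4840 + 0x4D71 = 0x095B1
  0x95B1 + 0x4B81 = 0x0E132
  0xE132 + 0x4A01 = 0x12B33 → wrap carry → 0x2B34
  0x2B34 + 0x509E = 0x07BD2
  0x7BD2 + 0xBF05 = 0x13AD7 → wrap carry → 0x3AD8
One's-complement sum = 0x3AD8.
Checksum = ~0x3AD8 & 0xFFFF = 0xC527.

C527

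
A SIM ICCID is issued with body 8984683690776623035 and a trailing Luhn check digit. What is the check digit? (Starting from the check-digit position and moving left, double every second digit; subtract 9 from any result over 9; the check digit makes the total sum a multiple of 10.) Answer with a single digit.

9

Partial digits right→left: 5 3 0 3 2 6 6 7 7 0 9 6 3 8 6 4 8 9 8
Double every second digit counting from the check-digit position (so the 1st, 3rd, 5th, ... of the partial from the right).
  doubled (with −9 where >9): 1 0 4 3 5 9 6 3 7 7 → sum 45
  kept as-is: 3 3 6 7 0 6 8 4 9 → sum 46
Total = 45 + 46 = 91.
Check digit = (10 − (91 mod 10)) mod 10 = 9.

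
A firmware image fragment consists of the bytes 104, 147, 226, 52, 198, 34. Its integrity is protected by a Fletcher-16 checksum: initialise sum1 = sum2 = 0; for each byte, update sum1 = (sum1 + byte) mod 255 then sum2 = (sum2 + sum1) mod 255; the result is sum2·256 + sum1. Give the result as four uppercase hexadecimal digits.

2CFB

Running sums (mod 255):
  after byte 0 (104): sum1=104, sum2=104
  after byte 1 (147): sum1=251, sum2=100
  after byte 2 (226): sum1=222, sum2=67
  after byte 3 (52): sum1=19, sum2=86
  after byte 4 (198): sum1=217, sum2=48
  after byte 5 (34): sum1=251, sum2=44
Checksum = sum2·256 + sum1 = 44·256 + 251 = 11515 = 0x2CFB.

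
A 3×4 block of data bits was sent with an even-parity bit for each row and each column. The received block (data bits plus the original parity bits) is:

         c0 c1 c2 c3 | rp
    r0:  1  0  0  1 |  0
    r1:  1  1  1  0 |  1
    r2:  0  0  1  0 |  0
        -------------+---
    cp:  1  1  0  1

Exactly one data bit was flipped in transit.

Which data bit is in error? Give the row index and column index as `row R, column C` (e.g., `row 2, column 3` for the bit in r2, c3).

Recompute each row's even parity and compare to rp:
  r0: data parity 0, sent rp 0 → ok
  r1: data parity 1, sent rp 1 → ok
  r2: data parity 1, sent rp 0 → mismatch
Recompute each column's even parity and compare to cp:
  c0: data parity 0, sent cp 1 → mismatch
  c1: data parity 1, sent cp 1 → ok
  c2: data parity 0, sent cp 0 → ok
  c3: data parity 1, sent cp 1 → ok
Exactly one row (r2) and one column (c0) fail → the flipped bit is at their intersection.

row 2, column 0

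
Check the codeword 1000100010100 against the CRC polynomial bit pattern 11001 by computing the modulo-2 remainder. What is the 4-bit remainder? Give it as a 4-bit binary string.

Modulo-2 division of 1000100010100 by 11001:
  pos 0: 10001 XOR 11001 = 01000
  pos 1: 10000 XOR 11001 = 01001
  pos 2: 10010 XOR 11001 = 01011
  pos 3: 10110 XOR 11001 = 01111
  pos 4: 11111 XOR 11001 = 00110
  pos 6: 11001 XOR 11001 = 00000
Remainder = 0000 (zero — the frame passes the CRC check).

0000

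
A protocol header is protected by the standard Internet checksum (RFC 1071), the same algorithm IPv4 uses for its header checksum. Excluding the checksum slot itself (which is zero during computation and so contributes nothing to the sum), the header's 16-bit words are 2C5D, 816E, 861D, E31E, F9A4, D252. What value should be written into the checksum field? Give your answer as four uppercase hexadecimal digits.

1D00

One's-complement addition (fold any carry out of bit 15 back into bit 0):
  0x2C5D + 0x816E = 0x0ADCB
  0xADCB + 0x861D = 0x133E8 → wrap carry → 0x33E9
  0x33E9 + 0xE31E = 0x11707 → wrap carry → 0x1708
  0x1708 + 0xF9A4 = 0x110AC → wrap carry → 0x10AD
  0x10AD + 0xD252 = 0x0E2FF
One's-complement sum = 0xE2FF.
Checksum = ~0xE2FF & 0xFFFF = 0x1D00.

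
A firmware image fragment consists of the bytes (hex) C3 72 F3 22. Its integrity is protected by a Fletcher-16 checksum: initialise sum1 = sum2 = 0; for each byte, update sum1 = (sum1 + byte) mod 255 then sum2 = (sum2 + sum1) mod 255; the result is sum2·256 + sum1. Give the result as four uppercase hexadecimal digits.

704C

Running sums (mod 255):
  after byte 0 (C3): sum1=195, sum2=195
  after byte 1 (72): sum1=54, sum2=249
  after byte 2 (F3): sum1=42, sum2=36
  after byte 3 (22): sum1=76, sum2=112
Checksum = sum2·256 + sum1 = 112·256 + 76 = 28748 = 0x704C.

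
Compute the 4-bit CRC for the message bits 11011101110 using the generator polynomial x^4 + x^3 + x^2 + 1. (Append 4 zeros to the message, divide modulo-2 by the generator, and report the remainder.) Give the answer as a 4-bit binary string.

0110

Append 4 zeros: 110111011100000. Divide by 11101 (XOR where the leading bit is 1):
  pos 0: 11011 XOR 11101 = 00110
  pos 2: 11010 XOR 11101 = 00111
  pos 4: 11111 XOR 11101 = 00010
  pos 7: 10100 XOR 11101 = 01001
  pos 8: 10010 XOR 11101 = 01111
  pos 9: 11110 XOR 11101 = 00011
Remainder (last 4 bits) = 0110. This is the CRC / FCS.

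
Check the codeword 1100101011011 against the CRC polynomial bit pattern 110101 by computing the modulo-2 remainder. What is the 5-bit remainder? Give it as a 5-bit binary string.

00000

Modulo-2 division of 1100101011011 by 110101:
  pos 0: 110010 XOR 110101 = 000111
  pos 3: 111101 XOR 110101 = 001000
  pos 5: 100010 XOR 110101 = 010111
  pos 6: 101111 XOR 110101 = 011010
  pos 7: 110101 XOR 110101 = 000000
Remainder = 00000 (zero — the frame passes the CRC check).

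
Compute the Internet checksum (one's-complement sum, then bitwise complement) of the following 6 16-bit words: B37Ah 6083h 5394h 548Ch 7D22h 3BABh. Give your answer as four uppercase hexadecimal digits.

One's-complement addition (fold any carry out of bit 15 back into bit 0):
  0xB37A + 0x6083 = 0x113FD → wrap carry → 0x13FE
  0x13FE + 0x5394 = 0x06792
  0x6792 + 0x548C = 0x0BC1E
  0xBC1E + 0x7D22 = 0x13940 → wrap carry → 0x3941
  0x3941 + 0x3BAB = 0x074EC
One's-complement sum = 0x74EC.
Checksum = ~0x74EC & 0xFFFF = 0x8B13.

8B13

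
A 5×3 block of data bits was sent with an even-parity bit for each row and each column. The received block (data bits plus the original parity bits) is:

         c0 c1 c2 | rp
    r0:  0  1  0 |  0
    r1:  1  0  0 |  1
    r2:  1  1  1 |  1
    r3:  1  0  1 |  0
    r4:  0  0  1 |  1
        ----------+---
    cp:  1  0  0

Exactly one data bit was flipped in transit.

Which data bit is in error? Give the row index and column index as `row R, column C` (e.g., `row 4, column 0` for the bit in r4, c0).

row 0, column 2

Recompute each row's even parity and compare to rp:
  r0: data parity 1, sent rp 0 → mismatch
  r1: data parity 1, sent rp 1 → ok
  r2: data parity 1, sent rp 1 → ok
  r3: data parity 0, sent rp 0 → ok
  r4: data parity 1, sent rp 1 → ok
Recompute each column's even parity and compare to cp:
  c0: data parity 1, sent cp 1 → ok
  c1: data parity 0, sent cp 0 → ok
  c2: data parity 1, sent cp 0 → mismatch
Exactly one row (r0) and one column (c2) fail → the flipped bit is at their intersection.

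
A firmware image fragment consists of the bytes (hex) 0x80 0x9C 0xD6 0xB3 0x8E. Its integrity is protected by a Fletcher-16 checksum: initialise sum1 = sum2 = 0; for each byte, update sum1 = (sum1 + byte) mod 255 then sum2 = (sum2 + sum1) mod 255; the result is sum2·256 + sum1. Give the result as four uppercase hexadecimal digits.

6F36

Running sums (mod 255):
  after byte 0 (0x80): sum1=128, sum2=128
  after byte 1 (0x9C): sum1=29, sum2=157
  after byte 2 (0xD6): sum1=243, sum2=145
  after byte 3 (0xB3): sum1=167, sum2=57
  after byte 4 (0x8E): sum1=54, sum2=111
Checksum = sum2·256 + sum1 = 111·256 + 54 = 28470 = 0x6F36.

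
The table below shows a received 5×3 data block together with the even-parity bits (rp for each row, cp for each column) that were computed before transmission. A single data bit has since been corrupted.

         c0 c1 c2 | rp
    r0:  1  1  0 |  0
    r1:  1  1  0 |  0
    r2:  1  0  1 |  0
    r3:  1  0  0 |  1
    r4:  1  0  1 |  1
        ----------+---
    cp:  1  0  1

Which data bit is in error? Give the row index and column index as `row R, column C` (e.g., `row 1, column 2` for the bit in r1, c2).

row 4, column 2

Recompute each row's even parity and compare to rp:
  r0: data parity 0, sent rp 0 → ok
  r1: data parity 0, sent rp 0 → ok
  r2: data parity 0, sent rp 0 → ok
  r3: data parity 1, sent rp 1 → ok
  r4: data parity 0, sent rp 1 → mismatch
Recompute each column's even parity and compare to cp:
  c0: data parity 1, sent cp 1 → ok
  c1: data parity 0, sent cp 0 → ok
  c2: data parity 0, sent cp 1 → mismatch
Exactly one row (r4) and one column (c2) fail → the flipped bit is at their intersection.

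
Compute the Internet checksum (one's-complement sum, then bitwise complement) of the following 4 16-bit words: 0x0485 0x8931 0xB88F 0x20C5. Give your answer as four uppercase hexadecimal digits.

One's-complement addition (fold any carry out of bit 15 back into bit 0):
  0x0485 + 0x8931 = 0x08DB6
  0x8DB6 + 0xB88F = 0x14645 → wrap carry → 0x4646
  0x4646 + 0x20C5 = 0x0670B
One's-complement sum = 0x670B.
Checksum = ~0x670B & 0xFFFF = 0x98F4.

98F4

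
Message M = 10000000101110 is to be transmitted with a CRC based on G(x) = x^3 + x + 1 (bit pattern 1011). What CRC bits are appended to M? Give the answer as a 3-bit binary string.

Append 3 zeros: 10000000101110000. Divide by 1011 (XOR where the leading bit is 1):
  pos 0: 1000 XOR 1011 = 0011
  pos 2: 1100 XOR 1011 = 0111
  pos 3: 1110 XOR 1011 = 0101
  pos 4: 1010 XOR 1011 = 0001
  pos 7: 1101 XOR 1011 = 0110
  pos 8: 1101 XOR 1011 = 0110
  pos 9: 1101 XOR 1011 = 0110
  pos 10: 1100 XOR 1011 = 0111
  pos 11: 1110 XOR 1011 = 0101
  pos 12: 1010 XOR 1011 = 0001
Remainder (last 3 bits) = 010. This is the CRC / FCS.

010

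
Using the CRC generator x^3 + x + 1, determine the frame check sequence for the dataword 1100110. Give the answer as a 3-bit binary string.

Append 3 zeros: 1100110000. Divide by 1011 (XOR where the leading bit is 1):
  pos 0: 1100 XOR 1011 = 0111
  pos 1: 1111 XOR 1011 = 0100
  pos 2: 1001 XOR 1011 = 0010
  pos 4: 1000 XOR 1011 = 0011
  pos 6: 1100 XOR 1011 = 0111
Remainder (last 3 bits) = 111. This is the CRC / FCS.

111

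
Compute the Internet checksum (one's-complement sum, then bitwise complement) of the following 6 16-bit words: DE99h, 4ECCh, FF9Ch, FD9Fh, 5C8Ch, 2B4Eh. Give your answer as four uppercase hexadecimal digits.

One's-complement addition (fold any carry out of bit 15 back into bit 0):
  0xDE99 + 0x4ECC = 0x12D65 → wrap carry → 0x2D66
  0x2D66 + 0xFF9C = 0x12D02 → wrap carry → 0x2D03
  0x2D03 + 0xFD9F = 0x12AA2 → wrap carry → 0x2AA3
  0x2AA3 + 0x5C8C = 0x0872F
  0x872F + 0x2B4E = 0x0B27D
One's-complement sum = 0xB27D.
Checksum = ~0xB27D & 0xFFFF = 0x4D82.

4D82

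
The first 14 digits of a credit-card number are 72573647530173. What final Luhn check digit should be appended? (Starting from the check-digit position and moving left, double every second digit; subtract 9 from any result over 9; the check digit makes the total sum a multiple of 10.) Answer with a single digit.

Partial digits right→left: 3 7 1 0 3 5 7 4 6 3 7 5 2 7
Double every second digit counting from the check-digit position (so the 1st, 3rd, 5th, ... of the partial from the right).
  doubled (with −9 where >9): 6 2 6 5 3 5 4 → sum 31
  kept as-is: 7 0 5 4 3 5 7 → sum 31
Total = 31 + 31 = 62.
Check digit = (10 − (62 mod 10)) mod 10 = 8.

8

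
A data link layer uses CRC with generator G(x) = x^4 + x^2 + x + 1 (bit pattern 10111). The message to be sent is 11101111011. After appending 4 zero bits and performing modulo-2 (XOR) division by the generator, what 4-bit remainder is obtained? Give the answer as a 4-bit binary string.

Append 4 zeros: 111011110110000. Divide by 10111 (XOR where the leading bit is 1):
  pos 0: 11101 XOR 10111 = 01010
  pos 1: 10101 XOR 10111 = 00010
  pos 4: 10110 XOR 10111 = 00001
  pos 8: 11100 XOR 10111 = 01011
  pos 9: 10110 XOR 10111 = 00001
Remainder (last 4 bits) = 0010. This is the CRC / FCS.

0010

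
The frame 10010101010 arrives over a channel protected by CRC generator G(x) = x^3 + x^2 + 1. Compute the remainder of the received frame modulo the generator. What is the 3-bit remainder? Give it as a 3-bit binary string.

000

Modulo-2 division of 10010101010 by 1101:
  pos 0: 1001 XOR 1101 = 0100
  pos 1: 1000 XOR 1101 = 0101
  pos 2: 1011 XOR 1101 = 0110
  pos 3: 1100 XOR 1101 = 0001
  pos 6: 1101 XOR 1101 = 0000
Remainder = 000 (zero — the frame passes the CRC check).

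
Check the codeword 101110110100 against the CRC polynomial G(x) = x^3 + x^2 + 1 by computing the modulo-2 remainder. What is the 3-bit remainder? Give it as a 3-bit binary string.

000

Modulo-2 division of 101110110100 by 1101:
  pos 0: 1011 XOR 1101 = 0110
  pos 1: 1101 XOR 1101 = 0000
  pos 6: 1101 XOR 1101 = 0000
Remainder = 000 (zero — the frame passes the CRC check).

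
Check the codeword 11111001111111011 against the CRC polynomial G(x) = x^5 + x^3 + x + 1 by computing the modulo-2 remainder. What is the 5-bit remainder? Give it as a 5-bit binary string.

Modulo-2 division of 11111001111111011 by 101011:
  pos 0: 111110 XOR 101011 = 010101
  pos 1: 101010 XOR 101011 = 000001
  pos 6: 111111 XOR 101011 = 010100
  pos 7: 101001 XOR 101011 = 000010
  pos 11: 101011 XOR 101011 = 000000
Remainder = 00000 (zero — the frame passes the CRC check).

00000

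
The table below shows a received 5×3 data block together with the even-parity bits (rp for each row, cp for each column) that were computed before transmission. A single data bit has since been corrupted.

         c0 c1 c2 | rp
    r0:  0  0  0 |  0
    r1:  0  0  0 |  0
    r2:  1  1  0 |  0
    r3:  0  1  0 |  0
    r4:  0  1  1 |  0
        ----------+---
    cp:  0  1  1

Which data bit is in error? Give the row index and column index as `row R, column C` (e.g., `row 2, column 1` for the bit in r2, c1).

Recompute each row's even parity and compare to rp:
  r0: data parity 0, sent rp 0 → ok
  r1: data parity 0, sent rp 0 → ok
  r2: data parity 0, sent rp 0 → ok
  r3: data parity 1, sent rp 0 → mismatch
  r4: data parity 0, sent rp 0 → ok
Recompute each column's even parity and compare to cp:
  c0: data parity 1, sent cp 0 → mismatch
  c1: data parity 1, sent cp 1 → ok
  c2: data parity 1, sent cp 1 → ok
Exactly one row (r3) and one column (c0) fail → the flipped bit is at their intersection.

row 3, column 0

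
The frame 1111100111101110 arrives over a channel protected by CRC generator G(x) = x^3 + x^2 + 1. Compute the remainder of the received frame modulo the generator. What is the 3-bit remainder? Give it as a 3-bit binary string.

100

Modulo-2 division of 1111100111101110 by 1101:
  pos 0: 1111 XOR 1101 = 0010
  pos 2: 1010 XOR 1101 = 0111
  pos 3: 1110 XOR 1101 = 0011
  pos 5: 1111 XOR 1101 = 0010
  pos 7: 1011 XOR 1101 = 0110
  pos 8: 1100 XOR 1101 = 0001
  pos 11: 1111 XOR 1101 = 0010
Remainder = 100 (nonzero — an error is detected).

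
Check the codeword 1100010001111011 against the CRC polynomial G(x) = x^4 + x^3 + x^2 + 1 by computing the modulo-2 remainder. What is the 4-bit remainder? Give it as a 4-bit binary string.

Modulo-2 division of 1100010001111011 by 11101:
  pos 0: 11000 XOR 11101 = 00101
  pos 2: 10110 XOR 11101 = 01011
  pos 3: 10110 XOR 11101 = 01011
  pos 4: 10110 XOR 11101 = 01011
  pos 5: 10111 XOR 11101 = 01010
  pos 6: 10101 XOR 11101 = 01000
  pos 7: 10001 XOR 11101 = 01100
  pos 8: 11001 XOR 11101 = 00100
  pos 10: 10001 XOR 11101 = 01100
  pos 11: 11001 XOR 11101 = 00100
Remainder = 0100 (nonzero — an error is detected).

0100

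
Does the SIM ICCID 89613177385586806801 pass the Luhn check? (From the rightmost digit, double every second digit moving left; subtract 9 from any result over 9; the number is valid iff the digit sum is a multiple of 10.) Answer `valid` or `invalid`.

From the right, keep odd positions and double even positions (subtract 9 from any doubled value over 9):
  doubled (positions 2,4,...): 0 3 7 7 1 6 5 6 3 7 → sum 45
  kept (positions 1,3,...): 1 8 0 6 5 8 7 1 1 9 → sum 46
Total = 91.
91 mod 10 = 1, so the number is invalid.

invalid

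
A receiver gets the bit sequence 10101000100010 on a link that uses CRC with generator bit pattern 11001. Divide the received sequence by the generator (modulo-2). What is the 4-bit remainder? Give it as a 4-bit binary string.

0111

Modulo-2 division of 10101000100010 by 11001:
  pos 0: 10101 XOR 11001 = 01100
  pos 1: 11000 XOR 11001 = 00001
  pos 5: 10010 XOR 11001 = 01011
  pos 6: 10110 XOR 11001 = 01111
  pos 7: 11110 XOR 11001 = 00111
  pos 9: 11110 XOR 11001 = 00111
Remainder = 0111 (nonzero — an error is detected).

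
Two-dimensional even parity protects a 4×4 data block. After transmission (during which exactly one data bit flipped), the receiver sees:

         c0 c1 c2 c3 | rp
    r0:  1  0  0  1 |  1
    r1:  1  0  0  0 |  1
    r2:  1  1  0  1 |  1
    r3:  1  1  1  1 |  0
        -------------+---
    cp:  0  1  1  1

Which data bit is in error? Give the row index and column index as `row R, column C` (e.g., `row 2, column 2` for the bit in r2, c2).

Recompute each row's even parity and compare to rp:
  r0: data parity 0, sent rp 1 → mismatch
  r1: data parity 1, sent rp 1 → ok
  r2: data parity 1, sent rp 1 → ok
  r3: data parity 0, sent rp 0 → ok
Recompute each column's even parity and compare to cp:
  c0: data parity 0, sent cp 0 → ok
  c1: data parity 0, sent cp 1 → mismatch
  c2: data parity 1, sent cp 1 → ok
  c3: data parity 1, sent cp 1 → ok
Exactly one row (r0) and one column (c1) fail → the flipped bit is at their intersection.

row 0, column 1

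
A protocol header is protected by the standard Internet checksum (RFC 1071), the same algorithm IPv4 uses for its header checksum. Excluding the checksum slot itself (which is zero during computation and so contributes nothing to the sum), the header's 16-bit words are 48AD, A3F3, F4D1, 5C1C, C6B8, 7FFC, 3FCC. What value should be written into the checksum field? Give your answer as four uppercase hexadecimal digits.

3BEF

One's-complement addition (fold any carry out of bit 15 back into bit 0):
  0x48AD + 0xA3F3 = 0x0ECA0
  0xECA0 + 0xF4D1 = 0x1E171 → wrap carry → 0xE172
  0xE172 + 0x5C1C = 0x13D8E → wrap carry → 0x3D8F
  0x3D8F + 0xC6B8 = 0x10447 → wrap carry → 0x0448
  0x0448 + 0x7FFC = 0x08444
  0x8444 + 0x3FCC = 0x0C410
One's-complement sum = 0xC410.
Checksum = ~0xC410 & 0xFFFF = 0x3BEF.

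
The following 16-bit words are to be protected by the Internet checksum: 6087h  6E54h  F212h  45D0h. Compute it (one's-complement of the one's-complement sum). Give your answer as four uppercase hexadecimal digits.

One's-complement addition (fold any carry out of bit 15 back into bit 0):
  0x6087 + 0x6E54 = 0x0CEDB
  0xCEDB + 0xF212 = 0x1C0ED → wrap carry → 0xC0EE
  0xC0EE + 0x45D0 = 0x106BE → wrap carry → 0x06BF
One's-complement sum = 0x06BF.
Checksum = ~0x06BF & 0xFFFF = 0xF940.

F940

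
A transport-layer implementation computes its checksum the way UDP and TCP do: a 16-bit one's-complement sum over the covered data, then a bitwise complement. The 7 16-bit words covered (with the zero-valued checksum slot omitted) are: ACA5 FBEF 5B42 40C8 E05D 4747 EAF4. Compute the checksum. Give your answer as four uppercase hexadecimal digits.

One's-complement addition (fold any carry out of bit 15 back into bit 0):
  0xACA5 + 0xFBEF = 0x1A894 → wrap carry → 0xA895
  0xA895 + 0x5B42 = 0x103D7 → wrap carry → 0x03D8
  0x03D8 + 0x40C8 = 0x044A0
  0x44A0 + 0xE05D = 0x124FD → wrap carry → 0x24FE
  0x24FE + 0x4747 = 0x06C45
  0x6C45 + 0xEAF4 = 0x15739 → wrap carry → 0x573A
One's-complement sum = 0x573A.
Checksum = ~0x573A & 0xFFFF = 0xA8C5.

A8C5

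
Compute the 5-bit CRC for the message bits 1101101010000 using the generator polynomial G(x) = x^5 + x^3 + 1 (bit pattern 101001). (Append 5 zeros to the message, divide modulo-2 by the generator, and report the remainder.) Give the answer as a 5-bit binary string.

10000

Append 5 zeros: 110110101000000000. Divide by 101001 (XOR where the leading bit is 1):
  pos 0: 110110 XOR 101001 = 011111
  pos 1: 111111 XOR 101001 = 010110
  pos 2: 101100 XOR 101001 = 000101
  pos 5: 101100 XOR 101001 = 000101
  pos 8: 101000 XOR 101001 = 000001
Remainder (last 5 bits) = 10000. This is the CRC / FCS.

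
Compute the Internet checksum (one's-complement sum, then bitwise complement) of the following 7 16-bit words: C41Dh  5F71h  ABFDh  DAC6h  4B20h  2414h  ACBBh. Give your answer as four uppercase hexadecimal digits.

One's-complement addition (fold any carry out of bit 15 back into bit 0):
  0xC41D + 0x5F71 = 0x1238E → wrap carry → 0x238F
  0x238F + 0xABFD = 0x0CF8C
  0xCF8C + 0xDAC6 = 0x1AA52 → wrap carry → 0xAA53
  0xAA53 + 0x4B20 = 0x0F573
  0xF573 + 0x2414 = 0x11987 → wrap carry → 0x1988
  0x1988 + 0xACBB = 0x0C643
One's-complement sum = 0xC643.
Checksum = ~0xC643 & 0xFFFF = 0x39BC.

39BC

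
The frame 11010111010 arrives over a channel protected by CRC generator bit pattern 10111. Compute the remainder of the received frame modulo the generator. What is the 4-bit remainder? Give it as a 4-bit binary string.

1110

Modulo-2 division of 11010111010 by 10111:
  pos 0: 11010 XOR 10111 = 01101
  pos 1: 11011 XOR 10111 = 01100
  pos 2: 11001 XOR 10111 = 01110
  pos 3: 11101 XOR 10111 = 01010
  pos 4: 10100 XOR 10111 = 00011
Remainder = 1110 (nonzero — an error is detected).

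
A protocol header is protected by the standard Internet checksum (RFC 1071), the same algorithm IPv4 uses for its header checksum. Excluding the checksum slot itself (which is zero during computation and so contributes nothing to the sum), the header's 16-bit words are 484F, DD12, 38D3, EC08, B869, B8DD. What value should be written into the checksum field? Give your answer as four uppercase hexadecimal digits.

One's-complement addition (fold any carry out of bit 15 back into bit 0):
  0x484F + 0xDD12 = 0x12561 → wrap carry → 0x2562
  0x2562 + 0x38D3 = 0x05E35
  0x5E35 + 0xEC08 = 0x14A3D → wrap carry → 0x4A3E
  0x4A3E + 0xB869 = 0x102A7 → wrap carry → 0x02A8
  0x02A8 + 0xB8DD = 0x0BB85
One's-complement sum = 0xBB85.
Checksum = ~0xBB85 & 0xFFFF = 0x447A.

447A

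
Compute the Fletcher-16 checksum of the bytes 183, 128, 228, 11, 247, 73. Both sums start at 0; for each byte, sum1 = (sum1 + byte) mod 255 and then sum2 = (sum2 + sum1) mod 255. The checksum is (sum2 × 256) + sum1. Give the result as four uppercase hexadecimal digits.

Running sums (mod 255):
  after byte 0 (183): sum1=183, sum2=183
  after byte 1 (128): sum1=56, sum2=239
  after byte 2 (228): sum1=29, sum2=13
  after byte 3 (11): sum1=40, sum2=53
  after byte 4 (247): sum1=32, sum2=85
  after byte 5 (73): sum1=105, sum2=190
Checksum = sum2·256 + sum1 = 190·256 + 105 = 48745 = 0xBE69.

BE69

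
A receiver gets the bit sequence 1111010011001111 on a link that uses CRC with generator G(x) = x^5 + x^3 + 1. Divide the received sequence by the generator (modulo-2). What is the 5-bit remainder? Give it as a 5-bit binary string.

01101

Modulo-2 division of 1111010011001111 by 101001:
  pos 0: 111101 XOR 101001 = 010100
  pos 1: 101000 XOR 101001 = 000001
  pos 6: 101100 XOR 101001 = 000101
  pos 9: 101111 XOR 101001 = 000110
Remainder = 01101 (nonzero — an error is detected).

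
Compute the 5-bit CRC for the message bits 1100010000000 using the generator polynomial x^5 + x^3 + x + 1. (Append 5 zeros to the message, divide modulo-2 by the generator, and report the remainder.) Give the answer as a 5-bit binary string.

Append 5 zeros: 110001000000000000. Divide by 101011 (XOR where the leading bit is 1):
  pos 0: 110001 XOR 101011 = 011010
  pos 1: 110100 XOR 101011 = 011111
  pos 2: 111110 XOR 101011 = 010101
  pos 3: 101010 XOR 101011 = 000001
  pos 8: 100000 XOR 101011 = 001011
  pos 10: 101100 XOR 101011 = 000111
Remainder (last 5 bits) = 11100. This is the CRC / FCS.

11100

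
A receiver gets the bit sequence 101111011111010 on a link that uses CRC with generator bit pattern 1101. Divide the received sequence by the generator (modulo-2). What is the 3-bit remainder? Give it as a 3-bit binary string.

000

Modulo-2 division of 101111011111010 by 1101:
  pos 0: 1011 XOR 1101 = 0110
  pos 1: 1101 XOR 1101 = 0000
  pos 5: 1011 XOR 1101 = 0110
  pos 6: 1101 XOR 1101 = 0000
  pos 10: 1101 XOR 1101 = 0000
Remainder = 000 (zero — the frame passes the CRC check).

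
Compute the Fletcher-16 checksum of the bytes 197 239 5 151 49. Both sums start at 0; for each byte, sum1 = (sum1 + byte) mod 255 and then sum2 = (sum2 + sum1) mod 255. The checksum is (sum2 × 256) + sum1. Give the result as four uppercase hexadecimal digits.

Running sums (mod 255):
  after byte 0 (197): sum1=197, sum2=197
  after byte 1 (239): sum1=181, sum2=123
  after byte 2 (5): sum1=186, sum2=54
  after byte 3 (151): sum1=82, sum2=136
  after byte 4 (49): sum1=131, sum2=12
Checksum = sum2·256 + sum1 = 12·256 + 131 = 3203 = 0x0C83.

0C83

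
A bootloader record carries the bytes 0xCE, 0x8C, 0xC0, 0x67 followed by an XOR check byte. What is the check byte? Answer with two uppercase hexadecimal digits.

E5

XOR the bytes together:
  start with 0xCE
  0xCE ⊕ 0x8C = 0x42
  0x42 ⊕ 0xC0 = 0x82
  0x82 ⊕ 0x67 = 0xE5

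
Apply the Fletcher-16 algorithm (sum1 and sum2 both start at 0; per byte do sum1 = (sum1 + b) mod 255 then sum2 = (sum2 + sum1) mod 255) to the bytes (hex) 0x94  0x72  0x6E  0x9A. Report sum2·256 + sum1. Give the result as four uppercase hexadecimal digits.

2110

Running sums (mod 255):
  after byte 0 (0x94): sum1=148, sum2=148
  after byte 1 (0x72): sum1=7, sum2=155
  after byte 2 (0x6E): sum1=117, sum2=17
  after byte 3 (0x9A): sum1=16, sum2=33
Checksum = sum2·256 + sum1 = 33·256 + 16 = 8464 = 0x2110.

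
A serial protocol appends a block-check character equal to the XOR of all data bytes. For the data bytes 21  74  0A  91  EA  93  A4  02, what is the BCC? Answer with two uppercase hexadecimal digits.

11

XOR the bytes together:
  start with 0x21
  0x21 ⊕ 0x74 = 0x55
  0x55 ⊕ 0x0A = 0x5F
  0x5F ⊕ 0x91 = 0xCE
  0xCE ⊕ 0xEA = 0x24
  0x24 ⊕ 0x93 = 0xB7
  0xB7 ⊕ 0xA4 = 0x13
  0x13 ⊕ 0x02 = 0x11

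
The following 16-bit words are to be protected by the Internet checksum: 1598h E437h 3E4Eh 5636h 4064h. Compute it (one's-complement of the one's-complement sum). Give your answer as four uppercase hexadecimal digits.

3147

One's-complement addition (fold any carry out of bit 15 back into bit 0):
  0x1598 + 0xE437 = 0x0F9CF
  0xF9CF + 0x3E4E = 0x1381D → wrap carry → 0x381E
  0x381E + 0x5636 = 0x08E54
  0x8E54 + 0x4064 = 0x0CEB8
One's-complement sum = 0xCEB8.
Checksum = ~0xCEB8 & 0xFFFF = 0x3147.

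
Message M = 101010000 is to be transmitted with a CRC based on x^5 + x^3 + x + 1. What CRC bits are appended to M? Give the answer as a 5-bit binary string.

01110

Append 5 zeros: 10101000000000. Divide by 101011 (XOR where the leading bit is 1):
  pos 0: 101010 XOR 101011 = 000001
  pos 5: 100000 XOR 101011 = 001011
  pos 7: 101100 XOR 101011 = 000111
Remainder (last 5 bits) = 01110. This is the CRC / FCS.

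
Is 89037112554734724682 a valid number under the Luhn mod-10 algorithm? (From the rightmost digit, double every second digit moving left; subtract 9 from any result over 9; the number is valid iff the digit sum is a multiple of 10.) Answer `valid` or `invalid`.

valid

From the right, keep odd positions and double even positions (subtract 9 from any doubled value over 9):
  doubled (positions 2,4,...): 7 8 5 6 8 1 2 5 0 7 → sum 49
  kept (positions 1,3,...): 2 6 2 4 7 5 2 1 3 9 → sum 41
Total = 90.
90 mod 10 = 0, so the number is valid.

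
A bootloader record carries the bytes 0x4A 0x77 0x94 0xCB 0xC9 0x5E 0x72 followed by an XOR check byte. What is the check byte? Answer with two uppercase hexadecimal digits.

XOR the bytes together:
  start with 0x4A
  0x4A ⊕ 0x77 = 0x3D
  0x3D ⊕ 0x94 = 0xA9
  0xA9 ⊕ 0xCB = 0x62
  0x62 ⊕ 0xC9 = 0xAB
  0xAB ⊕ 0x5E = 0xF5
  0xF5 ⊕ 0x72 = 0x87

87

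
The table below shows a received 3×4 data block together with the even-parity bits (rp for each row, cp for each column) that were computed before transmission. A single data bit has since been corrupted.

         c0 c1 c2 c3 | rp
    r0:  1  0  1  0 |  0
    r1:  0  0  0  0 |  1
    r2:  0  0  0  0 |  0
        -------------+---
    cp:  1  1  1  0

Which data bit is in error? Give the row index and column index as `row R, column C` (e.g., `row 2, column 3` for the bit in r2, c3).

Recompute each row's even parity and compare to rp:
  r0: data parity 0, sent rp 0 → ok
  r1: data parity 0, sent rp 1 → mismatch
  r2: data parity 0, sent rp 0 → ok
Recompute each column's even parity and compare to cp:
  c0: data parity 1, sent cp 1 → ok
  c1: data parity 0, sent cp 1 → mismatch
  c2: data parity 1, sent cp 1 → ok
  c3: data parity 0, sent cp 0 → ok
Exactly one row (r1) and one column (c1) fail → the flipped bit is at their intersection.

row 1, column 1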